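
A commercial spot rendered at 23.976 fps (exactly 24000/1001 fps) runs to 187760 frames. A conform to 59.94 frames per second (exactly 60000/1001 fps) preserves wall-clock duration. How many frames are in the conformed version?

469400 frames

Target frames = source frames × (target rate / source rate) = 187760 × (60000/1001)/(24000/1001) = 187760 × 5/2 = 469400.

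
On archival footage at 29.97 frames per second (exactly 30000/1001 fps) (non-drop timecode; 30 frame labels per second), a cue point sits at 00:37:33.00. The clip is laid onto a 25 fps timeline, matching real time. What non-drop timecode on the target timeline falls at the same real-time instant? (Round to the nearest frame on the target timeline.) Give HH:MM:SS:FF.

00:37:35:06

Source frame index: (0×3600 + 37×60 + 33) × 30 + 0 = 67590.
Real time: 67590 / (30000/1001) = 2255253/1000 s.
Target frame: (2255253/1000) × (25) = 2255253/40 ≈ 56381.325 → 56381.
At 25 labels/s: frame 56381 → 00:37:35:06.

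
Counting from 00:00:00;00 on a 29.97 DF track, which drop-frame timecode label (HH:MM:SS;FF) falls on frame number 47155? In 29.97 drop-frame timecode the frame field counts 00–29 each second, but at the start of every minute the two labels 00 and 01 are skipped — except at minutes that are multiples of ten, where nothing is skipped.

00:26:13;13

Each 10-minute DF block holds 10 × 60 × 30 − 9 × 2 = 17982 frames. 47155 ÷ 17982 → 2 full blocks, remainder 11191.
Within the partial block the first minute is 1800 frames and each further minute 1798, so 6 further minute boundaries passed. Total skipped labels = 18 × 2 + 2 × 6 = 48.
Non-drop label index = 47155 + 48 = 47203; at 30 labels/s that is 00:26:13:13, i.e. DF 00:26:13;13.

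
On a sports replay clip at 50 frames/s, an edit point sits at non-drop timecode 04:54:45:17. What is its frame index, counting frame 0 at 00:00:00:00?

884267

Total seconds to the label: (4 × 3600 + 54 × 60 + 45) = 17685.
Frame index = 17685 × 50 + 17 = 884267.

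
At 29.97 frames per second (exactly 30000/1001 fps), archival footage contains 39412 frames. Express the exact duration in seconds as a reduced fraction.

Running time = 39412 ÷ (30000/1001) = 39412 × 1001/30000 = 9862853/7500 s.

9862853/7500 seconds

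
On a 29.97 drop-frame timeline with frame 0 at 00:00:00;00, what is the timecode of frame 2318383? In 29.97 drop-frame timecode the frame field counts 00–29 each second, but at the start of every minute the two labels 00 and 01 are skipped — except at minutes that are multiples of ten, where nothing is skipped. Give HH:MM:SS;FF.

21:29:16;25

Ten DF minutes hold 17982 frames, so frame 2318383 lies in block 128 (frames 2301696–2319677) with 16687 frames into that block.
The block's first minute is 1800 frames and the rest 1798 each; 16687 frames reaches minute 9, so 128 × 18 + 9 × 2 = 2322 labels have been skipped so far.
Adding those back, label number 2318383 + 2322 = 2320705 at 30 labels/s is 77356 s + 25 f = 21 h 29 min 16 s frame 25, i.e. 21:29:16;25.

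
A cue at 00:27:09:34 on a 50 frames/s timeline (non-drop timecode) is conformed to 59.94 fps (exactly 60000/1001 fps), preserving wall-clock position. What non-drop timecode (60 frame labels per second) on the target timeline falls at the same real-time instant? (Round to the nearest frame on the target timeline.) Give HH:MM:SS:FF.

Source frame index: (0×3600 + 27×60 + 9) × 50 + 34 = 81484.
Real time: 81484 / (50) = 40742/25 s.
Target frame: (40742/25) × (60000/1001) = 7521600/77 ≈ 97683.117 → 97683.
At 60 labels/s: frame 97683 → 00:27:08:03.

00:27:08:03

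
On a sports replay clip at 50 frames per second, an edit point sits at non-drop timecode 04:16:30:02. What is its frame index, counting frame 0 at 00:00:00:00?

769502

Total seconds to the label: (4 × 3600 + 16 × 60 + 30) = 15390.
Frame index = 15390 × 50 + 2 = 769502.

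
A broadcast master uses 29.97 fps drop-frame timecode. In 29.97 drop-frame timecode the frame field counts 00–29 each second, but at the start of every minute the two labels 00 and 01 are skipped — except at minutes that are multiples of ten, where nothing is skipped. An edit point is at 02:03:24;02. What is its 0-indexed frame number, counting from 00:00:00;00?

221900

As if non-drop at 30 labels/s: (2 × 3600 + 3 × 60 + 24) × 30 + 2 = 222122.
Minute boundaries passed: 123; those not divisible by 10: 123 − 12 = 111; dropped labels = 2 × 111 = 222.
Actual frame index = 222122 − 222 = 221900.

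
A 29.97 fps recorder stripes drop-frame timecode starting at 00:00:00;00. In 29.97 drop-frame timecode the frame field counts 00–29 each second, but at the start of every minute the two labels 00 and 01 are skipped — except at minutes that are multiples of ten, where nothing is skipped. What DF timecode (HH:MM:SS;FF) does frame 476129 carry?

Each 10-minute DF block holds 10 × 60 × 30 − 9 × 2 = 17982 frames. 476129 ÷ 17982 → 26 full blocks, remainder 8597.
Within the partial block the first minute is 1800 frames and each further minute 1798, so 4 further minute boundaries passed. Total skipped labels = 18 × 26 + 2 × 4 = 476.
Non-drop label index = 476129 + 476 = 476605; at 30 labels/s that is 04:24:46:25, i.e. DF 04:24:46;25.

04:24:46;25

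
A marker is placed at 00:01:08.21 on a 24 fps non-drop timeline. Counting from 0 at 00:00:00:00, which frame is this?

Total seconds to the label: (0 × 3600 + 1 × 60 + 8) = 68.
Frame index = 68 × 24 + 21 = 1653.

1653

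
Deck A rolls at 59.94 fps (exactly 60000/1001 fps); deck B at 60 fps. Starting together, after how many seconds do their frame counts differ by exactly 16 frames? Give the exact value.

The gap grows by |60 − 60000/1001| = 60/1001 frames per second.
Time for a 16-frame gap: 16 ÷ (60/1001) = 4004/15 s.

4004/15 seconds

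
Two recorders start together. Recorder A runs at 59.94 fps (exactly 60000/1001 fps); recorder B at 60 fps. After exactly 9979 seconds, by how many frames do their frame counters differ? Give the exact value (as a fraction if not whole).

598740/1001 frames

A emits 60000/1001 × 9979 = 598740000/1001 frames; B emits 60 × 9979 = 598740.
Difference = 598740/1001 frames (≈ 598.1419); B is ahead of A.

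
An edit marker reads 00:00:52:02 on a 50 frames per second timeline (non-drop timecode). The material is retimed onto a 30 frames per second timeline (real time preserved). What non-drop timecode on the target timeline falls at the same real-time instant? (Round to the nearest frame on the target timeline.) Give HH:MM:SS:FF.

Source frame index: (0×3600 + 0×60 + 52) × 50 + 2 = 2602.
Real time: 2602 / (50) = 1301/25 s.
Target frame: (1301/25) × (30) = 7806/5 ≈ 1561.200 → 1561.
At 30 labels/s: frame 1561 → 00:00:52:01.

00:00:52:01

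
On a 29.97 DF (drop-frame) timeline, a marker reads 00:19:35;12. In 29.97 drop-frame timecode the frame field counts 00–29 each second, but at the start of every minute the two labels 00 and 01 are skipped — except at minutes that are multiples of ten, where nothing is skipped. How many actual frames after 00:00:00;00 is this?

35226

As if non-drop at 30 labels/s: (0 × 3600 + 19 × 60 + 35) × 30 + 12 = 35262.
Minute boundaries passed: 19; those not divisible by 10: 19 − 1 = 18; dropped labels = 2 × 18 = 36.
Actual frame index = 35262 − 36 = 35226.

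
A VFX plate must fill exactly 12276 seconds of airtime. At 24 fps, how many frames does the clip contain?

Frames = 12276 × 24 = 294624.

294624 frames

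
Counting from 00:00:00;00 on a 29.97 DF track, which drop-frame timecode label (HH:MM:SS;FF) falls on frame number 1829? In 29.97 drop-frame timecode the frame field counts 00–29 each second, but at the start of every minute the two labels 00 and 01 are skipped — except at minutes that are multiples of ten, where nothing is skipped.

00:01:01;01

Each 10-minute DF block holds 10 × 60 × 30 − 9 × 2 = 17982 frames. 1829 ÷ 17982 → 0 full blocks, remainder 1829.
Within the partial block the first minute is 1800 frames and each further minute 1798, so 1 further minute boundary passed. Total skipped labels = 18 × 0 + 2 × 1 = 2.
Non-drop label index = 1829 + 2 = 1831; at 30 labels/s that is 00:01:01:01, i.e. DF 00:01:01;01.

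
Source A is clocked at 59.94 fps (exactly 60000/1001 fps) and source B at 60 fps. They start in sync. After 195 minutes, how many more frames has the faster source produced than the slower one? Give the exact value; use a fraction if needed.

54000/77 frames

195 min = 11700 s.
A emits 60000/1001 × 11700 = 54000000/77 frames; B emits 60 × 11700 = 702000.
Difference = 54000/77 frames (≈ 701.2987); B is ahead of A.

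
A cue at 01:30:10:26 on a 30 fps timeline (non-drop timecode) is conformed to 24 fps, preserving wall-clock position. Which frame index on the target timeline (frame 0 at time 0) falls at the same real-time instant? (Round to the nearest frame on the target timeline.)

Source frame index: (1×3600 + 30×60 + 10) × 30 + 26 = 162326.
Real time: 162326 / (30) = 81163/15 s.
Target frame: (81163/15) × (24) = 649304/5 ≈ 129860.800 → 129861.

frame 129861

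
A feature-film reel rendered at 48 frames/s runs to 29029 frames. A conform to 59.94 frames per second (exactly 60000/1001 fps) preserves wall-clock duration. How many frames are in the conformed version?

Target frames = source frames × (target rate / source rate) = 29029 × (60000/1001)/(48) = 29029 × 1250/1001 = 36250.

36250 frames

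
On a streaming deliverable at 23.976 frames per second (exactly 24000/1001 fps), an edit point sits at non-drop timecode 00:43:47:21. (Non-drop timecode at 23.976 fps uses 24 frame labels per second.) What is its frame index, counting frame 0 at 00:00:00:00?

Total seconds to the label: (0 × 3600 + 43 × 60 + 47) = 2627.
Frame index = 2627 × 24 + 21 = 63069.

63069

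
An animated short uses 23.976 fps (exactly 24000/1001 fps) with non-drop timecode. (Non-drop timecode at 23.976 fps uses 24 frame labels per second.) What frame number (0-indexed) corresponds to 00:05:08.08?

Total seconds to the label: (0 × 3600 + 5 × 60 + 8) = 308.
Frame index = 308 × 24 + 8 = 7400.

frame 7400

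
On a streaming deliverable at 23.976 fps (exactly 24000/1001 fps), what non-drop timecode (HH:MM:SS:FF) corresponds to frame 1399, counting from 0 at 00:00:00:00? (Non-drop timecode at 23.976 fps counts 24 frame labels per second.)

00:00:58:07

1399 ÷ 24 = 58 full seconds, remainder 7 frames.
58 s = 0 h 0 min 58 s.
Timecode: 00:00:58:07.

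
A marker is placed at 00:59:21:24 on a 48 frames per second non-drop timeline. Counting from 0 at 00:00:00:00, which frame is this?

Total seconds to the label: (0 × 3600 + 59 × 60 + 21) = 3561.
Frame index = 3561 × 48 + 24 = 170952.

170952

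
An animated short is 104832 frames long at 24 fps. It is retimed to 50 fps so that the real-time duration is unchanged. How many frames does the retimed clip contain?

Target frames = source frames × (target rate / source rate) = 104832 × (50)/(24) = 104832 × 25/12 = 218400.

218400 frames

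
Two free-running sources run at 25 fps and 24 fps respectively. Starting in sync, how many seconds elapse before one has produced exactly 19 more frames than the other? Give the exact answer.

The gap grows by |24 − 25| = 1 frame per second.
Time for a 19-frame gap: 19 ÷ (1) = 19 s.

19 seconds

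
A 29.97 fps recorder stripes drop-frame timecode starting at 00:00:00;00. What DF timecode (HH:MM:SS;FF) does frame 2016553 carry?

18:41:25;21

Each 10-minute DF block holds 10 × 60 × 30 − 9 × 2 = 17982 frames. 2016553 ÷ 17982 → 112 full blocks, remainder 2569.
Within the partial block the first minute is 1800 frames and each further minute 1798, so 1 further minute boundary passed. Total skipped labels = 18 × 112 + 2 × 1 = 2018.
Non-drop label index = 2016553 + 2018 = 2018571; at 30 labels/s that is 18:41:25:21, i.e. DF 18:41:25;21.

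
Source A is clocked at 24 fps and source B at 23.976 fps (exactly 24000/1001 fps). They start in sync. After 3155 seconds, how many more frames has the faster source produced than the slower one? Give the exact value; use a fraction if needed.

75720/1001 frames

A emits 24 × 3155 = 75720 frames; B emits 24000/1001 × 3155 = 75720000/1001.
Difference = 75720/1001 frames (≈ 75.6444); B is behind A.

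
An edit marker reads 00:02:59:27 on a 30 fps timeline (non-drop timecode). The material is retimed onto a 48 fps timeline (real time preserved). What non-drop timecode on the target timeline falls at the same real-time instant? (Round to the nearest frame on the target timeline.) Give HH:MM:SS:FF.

Source frame index: (0×3600 + 2×60 + 59) × 30 + 27 = 5397.
Real time: 5397 / (30) = 1799/10 s.
Target frame: (1799/10) × (48) = 43176/5 ≈ 8635.200 → 8635.
At 48 labels/s: frame 8635 → 00:02:59:43.

00:02:59:43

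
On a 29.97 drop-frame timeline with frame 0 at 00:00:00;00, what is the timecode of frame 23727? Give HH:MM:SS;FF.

00:13:11;21

Ten DF minutes hold 17982 frames, so frame 23727 lies in block 1 (frames 17982–35963) with 5745 frames into that block.
The block's first minute is 1800 frames and the rest 1798 each; 5745 frames reaches minute 3, so 1 × 18 + 3 × 2 = 24 labels have been skipped so far.
Adding those back, label number 23727 + 24 = 23751 at 30 labels/s is 791 s + 21 f = 0 h 13 min 11 s frame 21, i.e. 00:13:11;21.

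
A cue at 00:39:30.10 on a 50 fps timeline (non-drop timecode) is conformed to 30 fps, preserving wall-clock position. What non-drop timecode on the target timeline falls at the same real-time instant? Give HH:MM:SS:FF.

Source frame index: (0×3600 + 39×60 + 30) × 50 + 10 = 118510.
Real time: 118510 / (50) = 11851/5 s.
Target frame: (11851/5) × (30) = 71106.
At 30 labels/s: frame 71106 → 00:39:30:06.

00:39:30:06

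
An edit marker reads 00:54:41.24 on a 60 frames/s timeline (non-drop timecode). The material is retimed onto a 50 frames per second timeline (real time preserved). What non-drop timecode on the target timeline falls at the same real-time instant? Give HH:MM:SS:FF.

00:54:41:20

Source frame index: (0×3600 + 54×60 + 41) × 60 + 24 = 196884.
Real time: 196884 / (60) = 16407/5 s.
Target frame: (16407/5) × (50) = 164070.
At 50 labels/s: frame 164070 → 00:54:41:20.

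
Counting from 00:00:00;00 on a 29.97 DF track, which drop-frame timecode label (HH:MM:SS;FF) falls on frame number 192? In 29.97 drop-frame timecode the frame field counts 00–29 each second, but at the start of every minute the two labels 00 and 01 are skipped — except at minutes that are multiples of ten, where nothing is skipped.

00:00:06;12

Ten DF minutes hold 17982 frames, so frame 192 lies in block 0 (frames 0–17981) with 192 frames into that block.
The block's first minute is 1800 frames and the rest 1798 each; 192 frames reaches minute 0, so 0 × 18 + 0 × 2 = 0 labels have been skipped so far.
Adding those back, label number 192 + 0 = 192 at 30 labels/s is 6 s + 12 f = 0 h 0 min 6 s frame 12, i.e. 00:00:06;12.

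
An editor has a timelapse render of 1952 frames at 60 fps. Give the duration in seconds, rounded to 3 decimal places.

32.533 seconds

Running time = 1952 × 1/60 = 488/15 s ≈ 32.533 s.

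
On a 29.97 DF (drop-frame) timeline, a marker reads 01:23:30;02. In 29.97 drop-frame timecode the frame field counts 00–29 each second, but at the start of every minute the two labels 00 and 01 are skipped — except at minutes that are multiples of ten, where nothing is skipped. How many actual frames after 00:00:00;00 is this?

As if non-drop at 30 labels/s: (1 × 3600 + 23 × 60 + 30) × 30 + 2 = 150302.
Minute boundaries passed: 83; those not divisible by 10: 83 − 8 = 75; dropped labels = 2 × 75 = 150.
Actual frame index = 150302 − 150 = 150152.

150152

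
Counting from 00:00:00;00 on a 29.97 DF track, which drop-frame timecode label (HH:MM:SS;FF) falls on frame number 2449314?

22:42:05;16

Each 10-minute DF block holds 10 × 60 × 30 − 9 × 2 = 17982 frames. 2449314 ÷ 17982 → 136 full blocks, remainder 3762.
Within the partial block the first minute is 1800 frames and each further minute 1798, so 2 further minute boundaries passed. Total skipped labels = 18 × 136 + 2 × 2 = 2452.
Non-drop label index = 2449314 + 2452 = 2451766; at 30 labels/s that is 22:42:05:16, i.e. DF 22:42:05;16.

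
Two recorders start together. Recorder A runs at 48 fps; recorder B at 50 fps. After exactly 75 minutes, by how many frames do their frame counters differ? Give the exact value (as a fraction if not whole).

75 min = 4500 s.
A emits 48 × 4500 = 216000 frames; B emits 50 × 4500 = 225000.
Difference = 9000 frames; B is ahead of A.

9000 frames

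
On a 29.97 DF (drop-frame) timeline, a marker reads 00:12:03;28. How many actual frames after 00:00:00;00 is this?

As if non-drop at 30 labels/s: (0 × 3600 + 12 × 60 + 3) × 30 + 28 = 21718.
Minute boundaries passed: 12; those not divisible by 10: 12 − 1 = 11; dropped labels = 2 × 11 = 22.
Actual frame index = 21718 − 22 = 21696.

21696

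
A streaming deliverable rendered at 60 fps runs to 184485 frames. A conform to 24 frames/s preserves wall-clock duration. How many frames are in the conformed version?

73794 frames

Target frames = source frames × (target rate / source rate) = 184485 × (24)/(60) = 184485 × 2/5 = 73794.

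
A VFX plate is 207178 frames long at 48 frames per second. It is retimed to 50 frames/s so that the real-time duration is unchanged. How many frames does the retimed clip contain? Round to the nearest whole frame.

215810 frames

Frames at target rate = 207178 × (50) / (48) = 2589725/12 ≈ 215810.417.
Nearest whole frame: 215810.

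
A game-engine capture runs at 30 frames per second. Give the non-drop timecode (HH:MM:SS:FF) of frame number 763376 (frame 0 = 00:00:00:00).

07:04:05:26

763376 ÷ 30 = 25445 full seconds, remainder 26 frames.
25445 s = 7 h 4 min 5 s.
Timecode: 07:04:05:26.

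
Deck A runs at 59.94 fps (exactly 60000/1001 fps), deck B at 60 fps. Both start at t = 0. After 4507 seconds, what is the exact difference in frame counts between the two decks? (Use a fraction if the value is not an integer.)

A emits 60000/1001 × 4507 = 270420000/1001 frames; B emits 60 × 4507 = 270420.
Difference = 270420/1001 frames (≈ 270.1499); B is ahead of A.

270420/1001 frames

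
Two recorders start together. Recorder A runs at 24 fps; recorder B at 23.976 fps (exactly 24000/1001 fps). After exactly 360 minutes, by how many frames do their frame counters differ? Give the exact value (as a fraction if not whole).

518400/1001 frames

360 min = 21600 s.
A emits 24 × 21600 = 518400 frames; B emits 24000/1001 × 21600 = 518400000/1001.
Difference = 518400/1001 frames (≈ 517.8821); B is behind A.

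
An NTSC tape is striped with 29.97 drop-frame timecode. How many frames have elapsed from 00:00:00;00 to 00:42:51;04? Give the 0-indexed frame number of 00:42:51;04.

77058

Complete 10-minute blocks: 4, each 17982 frames → 71928.
Remaining 2 whole minutes in the current block: 1800 + 1 × 1798 = 3598 frames.
Within the current minute: 51 × 30 + 4 − 2 = 1532 (labels ;00/;01 skipped at this minute). Total = 71928 + 3598 + 1532 = 77058.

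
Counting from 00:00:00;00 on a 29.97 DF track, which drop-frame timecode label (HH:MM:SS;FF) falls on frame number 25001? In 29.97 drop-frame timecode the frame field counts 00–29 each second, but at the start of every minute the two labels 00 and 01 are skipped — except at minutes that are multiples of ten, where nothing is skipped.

Each 10-minute DF block holds 10 × 60 × 30 − 9 × 2 = 17982 frames. 25001 ÷ 17982 → 1 full block, remainder 7019.
Within the partial block the first minute is 1800 frames and each further minute 1798, so 3 further minute boundaries passed. Total skipped labels = 18 × 1 + 2 × 3 = 24.
Non-drop label index = 25001 + 24 = 25025; at 30 labels/s that is 00:13:54:05, i.e. DF 00:13:54;05.

00:13:54;05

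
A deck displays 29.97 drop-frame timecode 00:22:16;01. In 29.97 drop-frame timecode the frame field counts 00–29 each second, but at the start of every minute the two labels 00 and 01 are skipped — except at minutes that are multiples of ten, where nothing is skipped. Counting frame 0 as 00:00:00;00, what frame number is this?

Complete 10-minute blocks: 2, each 17982 frames → 35964.
Remaining 2 whole minutes in the current block: 1800 + 1 × 1798 = 3598 frames.
Within the current minute: 16 × 30 + 1 − 2 = 479 (labels ;00/;01 skipped at this minute). Total = 35964 + 3598 + 479 = 40041.

40041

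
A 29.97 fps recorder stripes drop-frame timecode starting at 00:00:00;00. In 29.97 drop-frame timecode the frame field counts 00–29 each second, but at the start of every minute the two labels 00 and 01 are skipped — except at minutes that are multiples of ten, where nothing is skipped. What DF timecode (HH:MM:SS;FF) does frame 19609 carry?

Ten DF minutes hold 17982 frames, so frame 19609 lies in block 1 (frames 17982–35963) with 1627 frames into that block.
The block's first minute is 1800 frames and the rest 1798 each; 1627 frames reaches minute 0, so 1 × 18 + 0 × 2 = 18 labels have been skipped so far.
Adding those back, label number 19609 + 18 = 19627 at 30 labels/s is 654 s + 7 f = 0 h 10 min 54 s frame 7, i.e. 00:10:54;07.

00:10:54;07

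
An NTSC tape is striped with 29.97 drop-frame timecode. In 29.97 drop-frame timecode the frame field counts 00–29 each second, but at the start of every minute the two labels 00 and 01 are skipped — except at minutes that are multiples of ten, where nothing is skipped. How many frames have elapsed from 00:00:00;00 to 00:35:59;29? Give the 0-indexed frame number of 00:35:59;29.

64735

As if non-drop at 30 labels/s: (0 × 3600 + 35 × 60 + 59) × 30 + 29 = 64799.
Minute boundaries passed: 35; those not divisible by 10: 35 − 3 = 32; dropped labels = 2 × 32 = 64.
Actual frame index = 64799 − 64 = 64735.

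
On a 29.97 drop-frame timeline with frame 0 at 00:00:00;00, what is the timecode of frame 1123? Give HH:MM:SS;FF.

00:00:37;13

Ten DF minutes hold 17982 frames, so frame 1123 lies in block 0 (frames 0–17981) with 1123 frames into that block.
The block's first minute is 1800 frames and the rest 1798 each; 1123 frames reaches minute 0, so 0 × 18 + 0 × 2 = 0 labels have been skipped so far.
Adding those back, label number 1123 + 0 = 1123 at 30 labels/s is 37 s + 13 f = 0 h 0 min 37 s frame 13, i.e. 00:00:37;13.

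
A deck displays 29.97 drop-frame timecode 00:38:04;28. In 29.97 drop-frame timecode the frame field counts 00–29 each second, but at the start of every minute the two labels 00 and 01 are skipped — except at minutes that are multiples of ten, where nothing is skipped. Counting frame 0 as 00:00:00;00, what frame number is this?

68478

Complete 10-minute blocks: 3, each 17982 frames → 53946.
Remaining 8 whole minutes in the current block: 1800 + 7 × 1798 = 14386 frames.
Within the current minute: 4 × 30 + 28 − 2 = 146 (labels ;00/;01 skipped at this minute). Total = 53946 + 14386 + 146 = 68478.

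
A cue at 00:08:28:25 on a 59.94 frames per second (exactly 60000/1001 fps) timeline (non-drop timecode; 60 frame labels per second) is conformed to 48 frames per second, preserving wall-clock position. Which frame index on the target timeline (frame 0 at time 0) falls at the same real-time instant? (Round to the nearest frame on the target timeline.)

Source frame index: (0×3600 + 8×60 + 28) × 60 + 25 = 30505.
Real time: 30505 / (60000/1001) = 6107101/12000 s.
Target frame: (6107101/12000) × (48) = 6107101/250 ≈ 24428.404 → 24428.

frame 24428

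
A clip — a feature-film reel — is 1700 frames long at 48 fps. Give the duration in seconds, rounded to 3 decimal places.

Running time = 1700 × 1/48 = 425/12 s ≈ 35.417 s.

35.417 seconds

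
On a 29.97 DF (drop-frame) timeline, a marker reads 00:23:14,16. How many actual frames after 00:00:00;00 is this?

Complete 10-minute blocks: 2, each 17982 frames → 35964.
Remaining 3 whole minutes in the current block: 1800 + 2 × 1798 = 5396 frames.
Within the current minute: 14 × 30 + 16 − 2 = 434 (labels ;00/;01 skipped at this minute). Total = 35964 + 5396 + 434 = 41794.

41794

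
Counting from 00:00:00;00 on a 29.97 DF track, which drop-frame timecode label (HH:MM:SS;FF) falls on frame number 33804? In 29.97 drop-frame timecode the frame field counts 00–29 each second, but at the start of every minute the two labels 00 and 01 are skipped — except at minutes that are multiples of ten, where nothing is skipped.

Each 10-minute DF block holds 10 × 60 × 30 − 9 × 2 = 17982 frames. 33804 ÷ 17982 → 1 full block, remainder 15822.
Within the partial block the first minute is 1800 frames and each further minute 1798, so 8 further minute boundaries passed. Total skipped labels = 18 × 1 + 2 × 8 = 34.
Non-drop label index = 33804 + 34 = 33838; at 30 labels/s that is 00:18:47:28, i.e. DF 00:18:47;28.

00:18:47;28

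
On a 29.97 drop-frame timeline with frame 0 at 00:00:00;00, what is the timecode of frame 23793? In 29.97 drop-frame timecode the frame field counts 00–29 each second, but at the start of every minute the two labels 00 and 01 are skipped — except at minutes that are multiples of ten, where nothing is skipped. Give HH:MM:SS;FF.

Each 10-minute DF block holds 10 × 60 × 30 − 9 × 2 = 17982 frames. 23793 ÷ 17982 → 1 full block, remainder 5811.
Within the partial block the first minute is 1800 frames and each further minute 1798, so 3 further minute boundaries passed. Total skipped labels = 18 × 1 + 2 × 3 = 24.
Non-drop label index = 23793 + 24 = 23817; at 30 labels/s that is 00:13:13:27, i.e. DF 00:13:13;27.

00:13:13;27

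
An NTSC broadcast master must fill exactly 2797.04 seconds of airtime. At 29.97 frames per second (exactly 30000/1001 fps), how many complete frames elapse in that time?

83827 frames

Frames = 2797.04 × 30000/1001 = 83911200/1001 ≈ 83827.3726.
Complete frames: 83827.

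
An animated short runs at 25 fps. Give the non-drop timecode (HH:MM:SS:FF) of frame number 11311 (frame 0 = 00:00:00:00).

00:07:32:11

11311 ÷ 25 = 452 full seconds, remainder 11 frames.
452 s = 0 h 7 min 32 s.
Timecode: 00:07:32:11.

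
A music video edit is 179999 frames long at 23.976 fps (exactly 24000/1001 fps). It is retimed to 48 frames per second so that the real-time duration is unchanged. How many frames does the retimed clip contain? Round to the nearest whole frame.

360358 frames

Frames at target rate = 179999 × (48) / (24000/1001) = 180178999/500 ≈ 360357.998.
Nearest whole frame: 360358.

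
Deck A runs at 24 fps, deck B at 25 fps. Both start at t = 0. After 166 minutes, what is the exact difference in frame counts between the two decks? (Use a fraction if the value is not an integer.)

9960 frames

166 min = 9960 s.
A emits 24 × 9960 = 239040 frames; B emits 25 × 9960 = 249000.
Difference = 9960 frames; B is ahead of A.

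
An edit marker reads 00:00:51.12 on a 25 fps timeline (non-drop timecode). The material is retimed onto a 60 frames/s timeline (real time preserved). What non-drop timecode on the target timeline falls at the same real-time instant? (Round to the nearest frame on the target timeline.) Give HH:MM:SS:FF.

00:00:51:29

Source frame index: (0×3600 + 0×60 + 51) × 25 + 12 = 1287.
Real time: 1287 / (25) = 1287/25 s.
Target frame: (1287/25) × (60) = 15444/5 ≈ 3088.800 → 3089.
At 60 labels/s: frame 3089 → 00:00:51:29.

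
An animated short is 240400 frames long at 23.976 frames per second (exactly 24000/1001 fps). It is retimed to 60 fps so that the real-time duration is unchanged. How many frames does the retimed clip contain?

601601 frames

Target frames = source frames × (target rate / source rate) = 240400 × (60)/(24000/1001) = 240400 × 1001/400 = 601601.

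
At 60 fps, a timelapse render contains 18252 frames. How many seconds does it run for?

304.2 seconds

Running time = 18252 / (60) = 304.2 s.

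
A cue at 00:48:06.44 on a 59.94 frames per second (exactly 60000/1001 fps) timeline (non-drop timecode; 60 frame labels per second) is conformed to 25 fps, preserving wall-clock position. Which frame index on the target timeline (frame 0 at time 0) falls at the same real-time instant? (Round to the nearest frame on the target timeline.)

Source frame index: (0×3600 + 48×60 + 6) × 60 + 44 = 173204.
Real time: 173204 / (60000/1001) = 43344301/15000 s.
Target frame: (43344301/15000) × (25) = 43344301/600 ≈ 72240.502 → 72241.

frame 72241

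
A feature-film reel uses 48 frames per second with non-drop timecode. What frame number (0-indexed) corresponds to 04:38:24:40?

Total seconds to the label: (4 × 3600 + 38 × 60 + 24) = 16704.
Frame index = 16704 × 48 + 40 = 801832.

801832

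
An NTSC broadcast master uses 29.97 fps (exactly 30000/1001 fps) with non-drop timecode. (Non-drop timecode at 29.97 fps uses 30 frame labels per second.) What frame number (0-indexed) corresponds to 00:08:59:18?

frame 16188

Total seconds to the label: (0 × 3600 + 8 × 60 + 59) = 539.
Frame index = 539 × 30 + 18 = 16188.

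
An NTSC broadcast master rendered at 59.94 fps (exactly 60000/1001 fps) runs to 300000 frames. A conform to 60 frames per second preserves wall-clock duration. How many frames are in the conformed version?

Target frames = source frames × (target rate / source rate) = 300000 × (60)/(60000/1001) = 300000 × 1001/1000 = 300300.

300300 frames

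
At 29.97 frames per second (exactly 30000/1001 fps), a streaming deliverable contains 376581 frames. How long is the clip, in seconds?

Running time = 376581 / (30000/1001) = 12565.2527 s.

12565.2527 seconds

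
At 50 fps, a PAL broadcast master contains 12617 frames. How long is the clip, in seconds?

252.34 seconds

Running time = 12617 / (50) = 252.34 s.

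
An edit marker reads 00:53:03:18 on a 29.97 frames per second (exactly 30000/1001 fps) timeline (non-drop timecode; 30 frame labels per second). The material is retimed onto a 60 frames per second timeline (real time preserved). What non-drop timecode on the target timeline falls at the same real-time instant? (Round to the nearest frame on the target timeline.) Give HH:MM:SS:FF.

00:53:06:47

Source frame index: (0×3600 + 53×60 + 3) × 30 + 18 = 95508.
Real time: 95508 / (30000/1001) = 7966959/2500 s.
Target frame: (7966959/2500) × (60) = 23900877/125 ≈ 191207.016 → 191207.
At 60 labels/s: frame 191207 → 00:53:06:47.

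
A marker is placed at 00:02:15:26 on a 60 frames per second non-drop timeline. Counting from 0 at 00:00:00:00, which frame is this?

frame 8126

Total seconds to the label: (0 × 3600 + 2 × 60 + 15) = 135.
Frame index = 135 × 60 + 26 = 8126.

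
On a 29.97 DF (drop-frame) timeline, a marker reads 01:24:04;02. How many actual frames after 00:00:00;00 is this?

As if non-drop at 30 labels/s: (1 × 3600 + 24 × 60 + 4) × 30 + 2 = 151322.
Minute boundaries passed: 84; those not divisible by 10: 84 − 8 = 76; dropped labels = 2 × 76 = 152.
Actual frame index = 151322 − 152 = 151170.

151170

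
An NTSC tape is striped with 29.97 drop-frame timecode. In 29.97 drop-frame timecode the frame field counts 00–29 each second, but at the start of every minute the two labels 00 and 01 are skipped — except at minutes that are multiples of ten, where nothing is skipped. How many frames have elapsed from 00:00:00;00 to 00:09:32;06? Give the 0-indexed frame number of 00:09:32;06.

Complete 10-minute blocks: 0, each 17982 frames → 0.
Remaining 9 whole minutes in the current block: 1800 + 8 × 1798 = 16184 frames.
Within the current minute: 32 × 30 + 6 − 2 = 964 (labels ;00/;01 skipped at this minute). Total = 0 + 16184 + 964 = 17148.

17148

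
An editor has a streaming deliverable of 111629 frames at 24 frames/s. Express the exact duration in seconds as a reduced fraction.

Running time = 111629 ÷ (24) = 111629 × 1/24 = 111629/24 s.

111629/24 seconds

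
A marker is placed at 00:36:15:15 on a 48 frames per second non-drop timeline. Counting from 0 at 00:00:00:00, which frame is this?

Total seconds to the label: (0 × 3600 + 36 × 60 + 15) = 2175.
Frame index = 2175 × 48 + 15 = 104415.

frame 104415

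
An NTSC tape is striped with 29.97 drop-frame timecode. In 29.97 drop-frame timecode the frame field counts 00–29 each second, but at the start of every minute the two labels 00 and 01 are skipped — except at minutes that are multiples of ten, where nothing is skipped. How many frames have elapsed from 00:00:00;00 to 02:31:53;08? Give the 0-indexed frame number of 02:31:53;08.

Complete 10-minute blocks: 15, each 17982 frames → 269730.
Remaining 1 whole minute in the current block: 1800 + 0 × 1798 = 1800 frames.
Within the current minute: 53 × 30 + 8 − 2 = 1596 (labels ;00/;01 skipped at this minute). Total = 269730 + 1800 + 1596 = 273126.

273126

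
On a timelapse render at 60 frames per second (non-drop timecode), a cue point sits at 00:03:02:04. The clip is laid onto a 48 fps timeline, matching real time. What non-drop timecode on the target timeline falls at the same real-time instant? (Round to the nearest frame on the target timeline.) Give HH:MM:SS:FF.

Source frame index: (0×3600 + 3×60 + 2) × 60 + 4 = 10924.
Real time: 10924 / (60) = 2731/15 s.
Target frame: (2731/15) × (48) = 43696/5 ≈ 8739.200 → 8739.
At 48 labels/s: frame 8739 → 00:03:02:03.

00:03:02:03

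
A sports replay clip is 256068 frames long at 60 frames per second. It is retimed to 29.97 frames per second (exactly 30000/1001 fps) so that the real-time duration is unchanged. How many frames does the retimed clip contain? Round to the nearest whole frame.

Frames at target rate = 256068 × (30000/1001) / (60) = 128034000/1001 ≈ 127906.094.
Nearest whole frame: 127906.

127906 frames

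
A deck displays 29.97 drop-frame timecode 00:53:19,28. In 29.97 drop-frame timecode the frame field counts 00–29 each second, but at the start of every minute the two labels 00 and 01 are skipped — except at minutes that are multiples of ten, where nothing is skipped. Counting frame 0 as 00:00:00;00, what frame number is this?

95902

Complete 10-minute blocks: 5, each 17982 frames → 89910.
Remaining 3 whole minutes in the current block: 1800 + 2 × 1798 = 5396 frames.
Within the current minute: 19 × 30 + 28 − 2 = 596 (labels ;00/;01 skipped at this minute). Total = 89910 + 5396 + 596 = 95902.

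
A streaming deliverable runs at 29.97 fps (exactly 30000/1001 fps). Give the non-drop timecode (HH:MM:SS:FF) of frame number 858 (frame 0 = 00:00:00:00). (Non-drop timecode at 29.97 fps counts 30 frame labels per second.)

858 ÷ 30 = 28 full seconds, remainder 18 frames.
28 s = 0 h 0 min 28 s.
Timecode: 00:00:28:18.

00:00:28:18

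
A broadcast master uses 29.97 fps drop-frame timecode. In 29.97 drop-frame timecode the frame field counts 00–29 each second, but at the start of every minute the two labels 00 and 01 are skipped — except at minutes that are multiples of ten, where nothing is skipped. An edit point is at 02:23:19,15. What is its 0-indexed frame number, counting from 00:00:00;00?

257727

As if non-drop at 30 labels/s: (2 × 3600 + 23 × 60 + 19) × 30 + 15 = 257985.
Minute boundaries passed: 143; those not divisible by 10: 143 − 14 = 129; dropped labels = 2 × 129 = 258.
Actual frame index = 257985 − 258 = 257727.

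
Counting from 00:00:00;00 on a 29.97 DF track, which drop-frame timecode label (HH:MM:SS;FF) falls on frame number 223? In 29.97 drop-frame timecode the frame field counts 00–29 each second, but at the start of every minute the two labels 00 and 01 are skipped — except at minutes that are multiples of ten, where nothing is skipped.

00:00:07;13

Ten DF minutes hold 17982 frames, so frame 223 lies in block 0 (frames 0–17981) with 223 frames into that block.
The block's first minute is 1800 frames and the rest 1798 each; 223 frames reaches minute 0, so 0 × 18 + 0 × 2 = 0 labels have been skipped so far.
Adding those back, label number 223 + 0 = 223 at 30 labels/s is 7 s + 13 f = 0 h 0 min 7 s frame 13, i.e. 00:00:07;13.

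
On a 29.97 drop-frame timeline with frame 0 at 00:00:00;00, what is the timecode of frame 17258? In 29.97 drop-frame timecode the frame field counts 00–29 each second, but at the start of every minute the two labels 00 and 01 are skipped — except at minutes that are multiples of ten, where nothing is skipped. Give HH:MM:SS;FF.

Each 10-minute DF block holds 10 × 60 × 30 − 9 × 2 = 17982 frames. 17258 ÷ 17982 → 0 full blocks, remainder 17258.
Within the partial block the first minute is 1800 frames and each further minute 1798, so 9 further minute boundaries passed. Total skipped labels = 18 × 0 + 2 × 9 = 18.
Non-drop label index = 17258 + 18 = 17276; at 30 labels/s that is 00:09:35:26, i.e. DF 00:09:35;26.

00:09:35;26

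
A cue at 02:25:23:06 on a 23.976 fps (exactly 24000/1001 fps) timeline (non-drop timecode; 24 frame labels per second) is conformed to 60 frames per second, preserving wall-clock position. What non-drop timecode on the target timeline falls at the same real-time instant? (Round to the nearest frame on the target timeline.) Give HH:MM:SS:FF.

02:25:31:58

Source frame index: (2×3600 + 25×60 + 23) × 24 + 6 = 209358.
Real time: 209358 / (24000/1001) = 34927893/4000 s.
Target frame: (34927893/4000) × (60) = 104783679/200 ≈ 523918.395 → 523918.
At 60 labels/s: frame 523918 → 02:25:31:58.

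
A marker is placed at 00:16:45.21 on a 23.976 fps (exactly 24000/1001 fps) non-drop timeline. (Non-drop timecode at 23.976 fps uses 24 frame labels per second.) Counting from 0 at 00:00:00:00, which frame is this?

frame 24141

Total seconds to the label: (0 × 3600 + 16 × 60 + 45) = 1005.
Frame index = 1005 × 24 + 21 = 24141.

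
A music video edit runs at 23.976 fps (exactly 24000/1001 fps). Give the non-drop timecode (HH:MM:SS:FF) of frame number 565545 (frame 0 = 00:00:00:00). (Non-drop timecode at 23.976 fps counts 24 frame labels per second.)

565545 ÷ 24 = 23564 full seconds, remainder 9 frames.
23564 s = 6 h 32 min 44 s.
Timecode: 06:32:44:09.

06:32:44:09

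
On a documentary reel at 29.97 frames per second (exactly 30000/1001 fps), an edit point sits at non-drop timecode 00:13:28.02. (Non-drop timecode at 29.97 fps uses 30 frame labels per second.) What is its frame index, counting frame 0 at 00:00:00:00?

Total seconds to the label: (0 × 3600 + 13 × 60 + 28) = 808.
Frame index = 808 × 30 + 2 = 24242.

frame 24242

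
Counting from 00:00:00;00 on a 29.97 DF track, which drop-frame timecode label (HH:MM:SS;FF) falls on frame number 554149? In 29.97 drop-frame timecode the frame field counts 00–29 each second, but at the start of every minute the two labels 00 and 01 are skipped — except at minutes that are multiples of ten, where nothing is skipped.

Ten DF minutes hold 17982 frames, so frame 554149 lies in block 30 (frames 539460–557441) with 14689 frames into that block.
The block's first minute is 1800 frames and the rest 1798 each; 14689 frames reaches minute 8, so 30 × 18 + 8 × 2 = 556 labels have been skipped so far.
Adding those back, label number 554149 + 556 = 554705 at 30 labels/s is 18490 s + 5 f = 5 h 8 min 10 s frame 5, i.e. 05:08:10;05.

05:08:10;05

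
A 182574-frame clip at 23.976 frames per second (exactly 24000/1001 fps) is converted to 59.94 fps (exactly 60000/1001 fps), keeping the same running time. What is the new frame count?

Target frames = source frames × (target rate / source rate) = 182574 × (60000/1001)/(24000/1001) = 182574 × 5/2 = 456435.

456435 frames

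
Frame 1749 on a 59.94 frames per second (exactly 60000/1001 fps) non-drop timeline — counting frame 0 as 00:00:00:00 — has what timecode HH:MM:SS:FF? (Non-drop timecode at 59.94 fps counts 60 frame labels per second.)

1749 ÷ 60 = 29 full seconds, remainder 9 frames.
29 s = 0 h 0 min 29 s.
Timecode: 00:00:29:09.

00:00:29:09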